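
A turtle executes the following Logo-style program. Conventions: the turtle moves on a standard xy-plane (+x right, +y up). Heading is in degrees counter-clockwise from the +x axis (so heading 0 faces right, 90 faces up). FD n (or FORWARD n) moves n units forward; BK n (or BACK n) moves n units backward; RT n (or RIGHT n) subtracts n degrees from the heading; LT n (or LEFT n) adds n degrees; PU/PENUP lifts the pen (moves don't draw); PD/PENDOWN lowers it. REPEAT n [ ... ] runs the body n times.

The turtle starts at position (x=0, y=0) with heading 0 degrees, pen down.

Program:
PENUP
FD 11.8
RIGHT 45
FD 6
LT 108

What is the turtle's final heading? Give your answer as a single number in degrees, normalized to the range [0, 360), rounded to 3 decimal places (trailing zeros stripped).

Answer: 63

Derivation:
Executing turtle program step by step:
Start: pos=(0,0), heading=0, pen down
PU: pen up
FD 11.8: (0,0) -> (11.8,0) [heading=0, move]
RT 45: heading 0 -> 315
FD 6: (11.8,0) -> (16.043,-4.243) [heading=315, move]
LT 108: heading 315 -> 63
Final: pos=(16.043,-4.243), heading=63, 0 segment(s) drawn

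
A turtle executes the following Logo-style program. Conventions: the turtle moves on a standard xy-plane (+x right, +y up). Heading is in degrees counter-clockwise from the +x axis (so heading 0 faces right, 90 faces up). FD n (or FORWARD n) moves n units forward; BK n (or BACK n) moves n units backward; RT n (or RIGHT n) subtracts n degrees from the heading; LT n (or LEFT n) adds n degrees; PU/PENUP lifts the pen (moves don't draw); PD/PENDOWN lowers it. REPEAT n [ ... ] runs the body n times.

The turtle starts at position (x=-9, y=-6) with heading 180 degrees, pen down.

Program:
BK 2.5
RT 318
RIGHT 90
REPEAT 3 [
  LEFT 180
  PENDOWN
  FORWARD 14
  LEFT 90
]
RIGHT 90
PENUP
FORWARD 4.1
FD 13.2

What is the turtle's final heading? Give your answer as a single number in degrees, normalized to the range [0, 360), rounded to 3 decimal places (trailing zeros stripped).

Answer: 132

Derivation:
Executing turtle program step by step:
Start: pos=(-9,-6), heading=180, pen down
BK 2.5: (-9,-6) -> (-6.5,-6) [heading=180, draw]
RT 318: heading 180 -> 222
RT 90: heading 222 -> 132
REPEAT 3 [
  -- iteration 1/3 --
  LT 180: heading 132 -> 312
  PD: pen down
  FD 14: (-6.5,-6) -> (2.868,-16.404) [heading=312, draw]
  LT 90: heading 312 -> 42
  -- iteration 2/3 --
  LT 180: heading 42 -> 222
  PD: pen down
  FD 14: (2.868,-16.404) -> (-7.536,-25.772) [heading=222, draw]
  LT 90: heading 222 -> 312
  -- iteration 3/3 --
  LT 180: heading 312 -> 132
  PD: pen down
  FD 14: (-7.536,-25.772) -> (-16.904,-15.368) [heading=132, draw]
  LT 90: heading 132 -> 222
]
RT 90: heading 222 -> 132
PU: pen up
FD 4.1: (-16.904,-15.368) -> (-19.647,-12.321) [heading=132, move]
FD 13.2: (-19.647,-12.321) -> (-28.48,-2.511) [heading=132, move]
Final: pos=(-28.48,-2.511), heading=132, 4 segment(s) drawn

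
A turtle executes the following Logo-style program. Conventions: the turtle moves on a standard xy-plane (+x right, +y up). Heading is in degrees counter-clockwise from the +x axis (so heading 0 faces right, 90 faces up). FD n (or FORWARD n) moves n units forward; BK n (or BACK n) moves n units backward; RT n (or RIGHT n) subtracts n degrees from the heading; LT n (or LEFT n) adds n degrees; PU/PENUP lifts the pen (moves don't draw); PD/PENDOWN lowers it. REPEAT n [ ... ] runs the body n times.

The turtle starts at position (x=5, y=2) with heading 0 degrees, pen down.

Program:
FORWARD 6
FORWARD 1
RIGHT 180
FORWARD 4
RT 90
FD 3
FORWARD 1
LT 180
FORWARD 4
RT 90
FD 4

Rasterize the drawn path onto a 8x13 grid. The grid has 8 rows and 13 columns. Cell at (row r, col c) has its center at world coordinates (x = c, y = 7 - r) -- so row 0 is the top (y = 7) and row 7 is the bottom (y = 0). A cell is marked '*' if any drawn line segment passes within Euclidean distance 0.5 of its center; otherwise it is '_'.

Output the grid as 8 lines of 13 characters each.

Segment 0: (5,2) -> (11,2)
Segment 1: (11,2) -> (12,2)
Segment 2: (12,2) -> (8,2)
Segment 3: (8,2) -> (8,5)
Segment 4: (8,5) -> (8,6)
Segment 5: (8,6) -> (8,2)
Segment 6: (8,2) -> (4,2)

Answer: _____________
________*____
________*____
________*____
________*____
____*********
_____________
_____________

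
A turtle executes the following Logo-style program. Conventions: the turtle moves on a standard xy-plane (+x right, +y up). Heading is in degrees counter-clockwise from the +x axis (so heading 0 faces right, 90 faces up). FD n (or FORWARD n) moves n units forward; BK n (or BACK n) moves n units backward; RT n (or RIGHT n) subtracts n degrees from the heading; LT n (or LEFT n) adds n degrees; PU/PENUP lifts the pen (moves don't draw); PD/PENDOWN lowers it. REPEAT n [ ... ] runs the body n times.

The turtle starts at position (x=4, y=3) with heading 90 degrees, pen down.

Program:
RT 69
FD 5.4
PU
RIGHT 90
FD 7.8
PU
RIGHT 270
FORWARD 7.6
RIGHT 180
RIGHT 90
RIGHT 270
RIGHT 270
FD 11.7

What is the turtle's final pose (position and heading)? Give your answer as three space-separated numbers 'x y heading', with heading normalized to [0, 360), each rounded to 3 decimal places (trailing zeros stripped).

Answer: 23.125 -10.546 291

Derivation:
Executing turtle program step by step:
Start: pos=(4,3), heading=90, pen down
RT 69: heading 90 -> 21
FD 5.4: (4,3) -> (9.041,4.935) [heading=21, draw]
PU: pen up
RT 90: heading 21 -> 291
FD 7.8: (9.041,4.935) -> (11.837,-2.347) [heading=291, move]
PU: pen up
RT 270: heading 291 -> 21
FD 7.6: (11.837,-2.347) -> (18.932,0.377) [heading=21, move]
RT 180: heading 21 -> 201
RT 90: heading 201 -> 111
RT 270: heading 111 -> 201
RT 270: heading 201 -> 291
FD 11.7: (18.932,0.377) -> (23.125,-10.546) [heading=291, move]
Final: pos=(23.125,-10.546), heading=291, 1 segment(s) drawn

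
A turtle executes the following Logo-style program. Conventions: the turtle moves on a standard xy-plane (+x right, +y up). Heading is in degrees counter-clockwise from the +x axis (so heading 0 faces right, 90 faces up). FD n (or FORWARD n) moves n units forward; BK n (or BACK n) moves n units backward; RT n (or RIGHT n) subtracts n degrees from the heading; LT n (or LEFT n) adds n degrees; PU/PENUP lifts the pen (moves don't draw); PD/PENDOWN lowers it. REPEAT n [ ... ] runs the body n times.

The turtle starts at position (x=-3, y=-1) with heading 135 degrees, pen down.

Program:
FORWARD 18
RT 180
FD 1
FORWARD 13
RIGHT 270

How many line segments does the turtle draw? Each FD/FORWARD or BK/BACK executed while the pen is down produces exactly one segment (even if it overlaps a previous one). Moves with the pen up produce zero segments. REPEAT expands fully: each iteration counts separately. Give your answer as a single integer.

Answer: 3

Derivation:
Executing turtle program step by step:
Start: pos=(-3,-1), heading=135, pen down
FD 18: (-3,-1) -> (-15.728,11.728) [heading=135, draw]
RT 180: heading 135 -> 315
FD 1: (-15.728,11.728) -> (-15.021,11.021) [heading=315, draw]
FD 13: (-15.021,11.021) -> (-5.828,1.828) [heading=315, draw]
RT 270: heading 315 -> 45
Final: pos=(-5.828,1.828), heading=45, 3 segment(s) drawn
Segments drawn: 3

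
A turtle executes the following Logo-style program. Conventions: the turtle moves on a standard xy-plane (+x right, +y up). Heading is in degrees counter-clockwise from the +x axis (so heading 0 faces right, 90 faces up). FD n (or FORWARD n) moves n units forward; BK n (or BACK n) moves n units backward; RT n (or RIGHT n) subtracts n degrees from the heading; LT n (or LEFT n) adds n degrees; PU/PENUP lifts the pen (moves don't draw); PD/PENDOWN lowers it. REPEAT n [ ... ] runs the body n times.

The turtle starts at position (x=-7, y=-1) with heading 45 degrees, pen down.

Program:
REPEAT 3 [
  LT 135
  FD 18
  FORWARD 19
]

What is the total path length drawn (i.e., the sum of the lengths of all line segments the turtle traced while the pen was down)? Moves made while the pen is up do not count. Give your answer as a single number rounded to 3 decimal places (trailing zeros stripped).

Answer: 111

Derivation:
Executing turtle program step by step:
Start: pos=(-7,-1), heading=45, pen down
REPEAT 3 [
  -- iteration 1/3 --
  LT 135: heading 45 -> 180
  FD 18: (-7,-1) -> (-25,-1) [heading=180, draw]
  FD 19: (-25,-1) -> (-44,-1) [heading=180, draw]
  -- iteration 2/3 --
  LT 135: heading 180 -> 315
  FD 18: (-44,-1) -> (-31.272,-13.728) [heading=315, draw]
  FD 19: (-31.272,-13.728) -> (-17.837,-27.163) [heading=315, draw]
  -- iteration 3/3 --
  LT 135: heading 315 -> 90
  FD 18: (-17.837,-27.163) -> (-17.837,-9.163) [heading=90, draw]
  FD 19: (-17.837,-9.163) -> (-17.837,9.837) [heading=90, draw]
]
Final: pos=(-17.837,9.837), heading=90, 6 segment(s) drawn

Segment lengths:
  seg 1: (-7,-1) -> (-25,-1), length = 18
  seg 2: (-25,-1) -> (-44,-1), length = 19
  seg 3: (-44,-1) -> (-31.272,-13.728), length = 18
  seg 4: (-31.272,-13.728) -> (-17.837,-27.163), length = 19
  seg 5: (-17.837,-27.163) -> (-17.837,-9.163), length = 18
  seg 6: (-17.837,-9.163) -> (-17.837,9.837), length = 19
Total = 111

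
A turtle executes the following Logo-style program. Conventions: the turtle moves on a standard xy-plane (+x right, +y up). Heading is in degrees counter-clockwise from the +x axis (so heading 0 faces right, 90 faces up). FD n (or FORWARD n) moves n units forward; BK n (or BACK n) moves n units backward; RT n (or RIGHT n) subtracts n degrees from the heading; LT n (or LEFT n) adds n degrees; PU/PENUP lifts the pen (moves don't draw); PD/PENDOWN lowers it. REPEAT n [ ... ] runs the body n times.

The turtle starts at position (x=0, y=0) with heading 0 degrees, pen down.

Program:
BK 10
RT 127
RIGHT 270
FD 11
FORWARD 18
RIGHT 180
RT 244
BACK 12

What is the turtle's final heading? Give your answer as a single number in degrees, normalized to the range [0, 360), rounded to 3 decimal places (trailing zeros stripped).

Executing turtle program step by step:
Start: pos=(0,0), heading=0, pen down
BK 10: (0,0) -> (-10,0) [heading=0, draw]
RT 127: heading 0 -> 233
RT 270: heading 233 -> 323
FD 11: (-10,0) -> (-1.215,-6.62) [heading=323, draw]
FD 18: (-1.215,-6.62) -> (13.16,-17.453) [heading=323, draw]
RT 180: heading 323 -> 143
RT 244: heading 143 -> 259
BK 12: (13.16,-17.453) -> (15.45,-5.673) [heading=259, draw]
Final: pos=(15.45,-5.673), heading=259, 4 segment(s) drawn

Answer: 259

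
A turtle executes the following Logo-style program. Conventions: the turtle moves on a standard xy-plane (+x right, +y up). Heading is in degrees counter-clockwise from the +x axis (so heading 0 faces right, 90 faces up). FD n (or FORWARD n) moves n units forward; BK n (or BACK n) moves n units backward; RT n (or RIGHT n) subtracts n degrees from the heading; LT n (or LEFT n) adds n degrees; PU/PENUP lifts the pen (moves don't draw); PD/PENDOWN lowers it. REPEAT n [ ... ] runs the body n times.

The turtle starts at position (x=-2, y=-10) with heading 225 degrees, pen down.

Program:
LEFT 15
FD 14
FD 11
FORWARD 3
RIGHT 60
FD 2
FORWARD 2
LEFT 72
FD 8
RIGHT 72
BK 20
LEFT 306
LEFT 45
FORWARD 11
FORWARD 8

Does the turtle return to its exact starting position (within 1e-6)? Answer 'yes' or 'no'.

Answer: no

Derivation:
Executing turtle program step by step:
Start: pos=(-2,-10), heading=225, pen down
LT 15: heading 225 -> 240
FD 14: (-2,-10) -> (-9,-22.124) [heading=240, draw]
FD 11: (-9,-22.124) -> (-14.5,-31.651) [heading=240, draw]
FD 3: (-14.5,-31.651) -> (-16,-34.249) [heading=240, draw]
RT 60: heading 240 -> 180
FD 2: (-16,-34.249) -> (-18,-34.249) [heading=180, draw]
FD 2: (-18,-34.249) -> (-20,-34.249) [heading=180, draw]
LT 72: heading 180 -> 252
FD 8: (-20,-34.249) -> (-22.472,-41.857) [heading=252, draw]
RT 72: heading 252 -> 180
BK 20: (-22.472,-41.857) -> (-2.472,-41.857) [heading=180, draw]
LT 306: heading 180 -> 126
LT 45: heading 126 -> 171
FD 11: (-2.472,-41.857) -> (-13.337,-40.136) [heading=171, draw]
FD 8: (-13.337,-40.136) -> (-21.238,-38.885) [heading=171, draw]
Final: pos=(-21.238,-38.885), heading=171, 9 segment(s) drawn

Start position: (-2, -10)
Final position: (-21.238, -38.885)
Distance = 34.705; >= 1e-6 -> NOT closed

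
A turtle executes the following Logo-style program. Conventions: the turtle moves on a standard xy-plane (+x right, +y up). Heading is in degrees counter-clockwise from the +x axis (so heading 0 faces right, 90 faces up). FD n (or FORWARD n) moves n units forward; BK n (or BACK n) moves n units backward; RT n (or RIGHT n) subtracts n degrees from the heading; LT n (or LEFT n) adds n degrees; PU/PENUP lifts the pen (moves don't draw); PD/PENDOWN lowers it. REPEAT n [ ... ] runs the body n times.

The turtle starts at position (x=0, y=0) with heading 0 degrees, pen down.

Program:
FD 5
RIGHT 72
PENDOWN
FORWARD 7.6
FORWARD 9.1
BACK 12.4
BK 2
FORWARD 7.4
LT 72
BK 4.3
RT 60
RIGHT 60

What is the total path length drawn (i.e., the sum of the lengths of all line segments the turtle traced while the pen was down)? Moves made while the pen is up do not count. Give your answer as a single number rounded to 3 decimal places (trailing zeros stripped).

Answer: 47.8

Derivation:
Executing turtle program step by step:
Start: pos=(0,0), heading=0, pen down
FD 5: (0,0) -> (5,0) [heading=0, draw]
RT 72: heading 0 -> 288
PD: pen down
FD 7.6: (5,0) -> (7.349,-7.228) [heading=288, draw]
FD 9.1: (7.349,-7.228) -> (10.161,-15.883) [heading=288, draw]
BK 12.4: (10.161,-15.883) -> (6.329,-4.09) [heading=288, draw]
BK 2: (6.329,-4.09) -> (5.711,-2.187) [heading=288, draw]
FD 7.4: (5.711,-2.187) -> (7.997,-9.225) [heading=288, draw]
LT 72: heading 288 -> 0
BK 4.3: (7.997,-9.225) -> (3.697,-9.225) [heading=0, draw]
RT 60: heading 0 -> 300
RT 60: heading 300 -> 240
Final: pos=(3.697,-9.225), heading=240, 7 segment(s) drawn

Segment lengths:
  seg 1: (0,0) -> (5,0), length = 5
  seg 2: (5,0) -> (7.349,-7.228), length = 7.6
  seg 3: (7.349,-7.228) -> (10.161,-15.883), length = 9.1
  seg 4: (10.161,-15.883) -> (6.329,-4.09), length = 12.4
  seg 5: (6.329,-4.09) -> (5.711,-2.187), length = 2
  seg 6: (5.711,-2.187) -> (7.997,-9.225), length = 7.4
  seg 7: (7.997,-9.225) -> (3.697,-9.225), length = 4.3
Total = 47.8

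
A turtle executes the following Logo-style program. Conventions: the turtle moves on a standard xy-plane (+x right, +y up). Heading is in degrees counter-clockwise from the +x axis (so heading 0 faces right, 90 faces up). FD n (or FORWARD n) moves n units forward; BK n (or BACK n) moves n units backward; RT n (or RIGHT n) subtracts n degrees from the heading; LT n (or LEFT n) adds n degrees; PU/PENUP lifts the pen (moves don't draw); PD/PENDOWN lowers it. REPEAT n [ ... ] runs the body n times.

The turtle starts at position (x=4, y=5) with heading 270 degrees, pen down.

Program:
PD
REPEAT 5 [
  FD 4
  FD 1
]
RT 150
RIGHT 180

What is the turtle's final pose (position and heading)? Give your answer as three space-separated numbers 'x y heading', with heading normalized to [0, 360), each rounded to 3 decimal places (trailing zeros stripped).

Answer: 4 -20 300

Derivation:
Executing turtle program step by step:
Start: pos=(4,5), heading=270, pen down
PD: pen down
REPEAT 5 [
  -- iteration 1/5 --
  FD 4: (4,5) -> (4,1) [heading=270, draw]
  FD 1: (4,1) -> (4,0) [heading=270, draw]
  -- iteration 2/5 --
  FD 4: (4,0) -> (4,-4) [heading=270, draw]
  FD 1: (4,-4) -> (4,-5) [heading=270, draw]
  -- iteration 3/5 --
  FD 4: (4,-5) -> (4,-9) [heading=270, draw]
  FD 1: (4,-9) -> (4,-10) [heading=270, draw]
  -- iteration 4/5 --
  FD 4: (4,-10) -> (4,-14) [heading=270, draw]
  FD 1: (4,-14) -> (4,-15) [heading=270, draw]
  -- iteration 5/5 --
  FD 4: (4,-15) -> (4,-19) [heading=270, draw]
  FD 1: (4,-19) -> (4,-20) [heading=270, draw]
]
RT 150: heading 270 -> 120
RT 180: heading 120 -> 300
Final: pos=(4,-20), heading=300, 10 segment(s) drawn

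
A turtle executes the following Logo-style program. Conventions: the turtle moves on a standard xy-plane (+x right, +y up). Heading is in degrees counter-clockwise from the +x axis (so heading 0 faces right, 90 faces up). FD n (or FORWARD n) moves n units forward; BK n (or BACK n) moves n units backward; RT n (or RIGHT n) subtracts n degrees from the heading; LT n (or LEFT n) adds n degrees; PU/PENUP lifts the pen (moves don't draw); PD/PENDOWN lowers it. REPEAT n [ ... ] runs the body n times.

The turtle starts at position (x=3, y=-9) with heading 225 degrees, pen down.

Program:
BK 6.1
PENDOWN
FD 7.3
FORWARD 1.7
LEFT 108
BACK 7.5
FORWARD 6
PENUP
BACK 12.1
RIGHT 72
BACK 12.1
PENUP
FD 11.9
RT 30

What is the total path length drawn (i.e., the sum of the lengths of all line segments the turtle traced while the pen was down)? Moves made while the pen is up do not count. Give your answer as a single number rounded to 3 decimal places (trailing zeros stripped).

Answer: 28.6

Derivation:
Executing turtle program step by step:
Start: pos=(3,-9), heading=225, pen down
BK 6.1: (3,-9) -> (7.313,-4.687) [heading=225, draw]
PD: pen down
FD 7.3: (7.313,-4.687) -> (2.151,-9.849) [heading=225, draw]
FD 1.7: (2.151,-9.849) -> (0.949,-11.051) [heading=225, draw]
LT 108: heading 225 -> 333
BK 7.5: (0.949,-11.051) -> (-5.733,-7.646) [heading=333, draw]
FD 6: (-5.733,-7.646) -> (-0.387,-10.37) [heading=333, draw]
PU: pen up
BK 12.1: (-0.387,-10.37) -> (-11.168,-4.876) [heading=333, move]
RT 72: heading 333 -> 261
BK 12.1: (-11.168,-4.876) -> (-9.275,7.075) [heading=261, move]
PU: pen up
FD 11.9: (-9.275,7.075) -> (-11.137,-4.679) [heading=261, move]
RT 30: heading 261 -> 231
Final: pos=(-11.137,-4.679), heading=231, 5 segment(s) drawn

Segment lengths:
  seg 1: (3,-9) -> (7.313,-4.687), length = 6.1
  seg 2: (7.313,-4.687) -> (2.151,-9.849), length = 7.3
  seg 3: (2.151,-9.849) -> (0.949,-11.051), length = 1.7
  seg 4: (0.949,-11.051) -> (-5.733,-7.646), length = 7.5
  seg 5: (-5.733,-7.646) -> (-0.387,-10.37), length = 6
Total = 28.6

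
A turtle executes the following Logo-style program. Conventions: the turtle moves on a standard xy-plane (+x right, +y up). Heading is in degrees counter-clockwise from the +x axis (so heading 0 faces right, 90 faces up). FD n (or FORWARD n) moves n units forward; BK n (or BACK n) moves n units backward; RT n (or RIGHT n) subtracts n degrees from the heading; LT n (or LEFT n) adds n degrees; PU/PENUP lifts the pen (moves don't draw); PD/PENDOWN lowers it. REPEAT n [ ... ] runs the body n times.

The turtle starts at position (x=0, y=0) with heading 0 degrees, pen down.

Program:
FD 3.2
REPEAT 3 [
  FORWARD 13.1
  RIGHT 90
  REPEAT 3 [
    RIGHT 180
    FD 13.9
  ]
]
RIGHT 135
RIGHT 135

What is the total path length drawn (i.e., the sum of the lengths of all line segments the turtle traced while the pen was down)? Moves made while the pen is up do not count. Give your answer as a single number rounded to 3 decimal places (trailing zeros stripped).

Executing turtle program step by step:
Start: pos=(0,0), heading=0, pen down
FD 3.2: (0,0) -> (3.2,0) [heading=0, draw]
REPEAT 3 [
  -- iteration 1/3 --
  FD 13.1: (3.2,0) -> (16.3,0) [heading=0, draw]
  RT 90: heading 0 -> 270
  REPEAT 3 [
    -- iteration 1/3 --
    RT 180: heading 270 -> 90
    FD 13.9: (16.3,0) -> (16.3,13.9) [heading=90, draw]
    -- iteration 2/3 --
    RT 180: heading 90 -> 270
    FD 13.9: (16.3,13.9) -> (16.3,0) [heading=270, draw]
    -- iteration 3/3 --
    RT 180: heading 270 -> 90
    FD 13.9: (16.3,0) -> (16.3,13.9) [heading=90, draw]
  ]
  -- iteration 2/3 --
  FD 13.1: (16.3,13.9) -> (16.3,27) [heading=90, draw]
  RT 90: heading 90 -> 0
  REPEAT 3 [
    -- iteration 1/3 --
    RT 180: heading 0 -> 180
    FD 13.9: (16.3,27) -> (2.4,27) [heading=180, draw]
    -- iteration 2/3 --
    RT 180: heading 180 -> 0
    FD 13.9: (2.4,27) -> (16.3,27) [heading=0, draw]
    -- iteration 3/3 --
    RT 180: heading 0 -> 180
    FD 13.9: (16.3,27) -> (2.4,27) [heading=180, draw]
  ]
  -- iteration 3/3 --
  FD 13.1: (2.4,27) -> (-10.7,27) [heading=180, draw]
  RT 90: heading 180 -> 90
  REPEAT 3 [
    -- iteration 1/3 --
    RT 180: heading 90 -> 270
    FD 13.9: (-10.7,27) -> (-10.7,13.1) [heading=270, draw]
    -- iteration 2/3 --
    RT 180: heading 270 -> 90
    FD 13.9: (-10.7,13.1) -> (-10.7,27) [heading=90, draw]
    -- iteration 3/3 --
    RT 180: heading 90 -> 270
    FD 13.9: (-10.7,27) -> (-10.7,13.1) [heading=270, draw]
  ]
]
RT 135: heading 270 -> 135
RT 135: heading 135 -> 0
Final: pos=(-10.7,13.1), heading=0, 13 segment(s) drawn

Segment lengths:
  seg 1: (0,0) -> (3.2,0), length = 3.2
  seg 2: (3.2,0) -> (16.3,0), length = 13.1
  seg 3: (16.3,0) -> (16.3,13.9), length = 13.9
  seg 4: (16.3,13.9) -> (16.3,0), length = 13.9
  seg 5: (16.3,0) -> (16.3,13.9), length = 13.9
  seg 6: (16.3,13.9) -> (16.3,27), length = 13.1
  seg 7: (16.3,27) -> (2.4,27), length = 13.9
  seg 8: (2.4,27) -> (16.3,27), length = 13.9
  seg 9: (16.3,27) -> (2.4,27), length = 13.9
  seg 10: (2.4,27) -> (-10.7,27), length = 13.1
  seg 11: (-10.7,27) -> (-10.7,13.1), length = 13.9
  seg 12: (-10.7,13.1) -> (-10.7,27), length = 13.9
  seg 13: (-10.7,27) -> (-10.7,13.1), length = 13.9
Total = 167.6

Answer: 167.6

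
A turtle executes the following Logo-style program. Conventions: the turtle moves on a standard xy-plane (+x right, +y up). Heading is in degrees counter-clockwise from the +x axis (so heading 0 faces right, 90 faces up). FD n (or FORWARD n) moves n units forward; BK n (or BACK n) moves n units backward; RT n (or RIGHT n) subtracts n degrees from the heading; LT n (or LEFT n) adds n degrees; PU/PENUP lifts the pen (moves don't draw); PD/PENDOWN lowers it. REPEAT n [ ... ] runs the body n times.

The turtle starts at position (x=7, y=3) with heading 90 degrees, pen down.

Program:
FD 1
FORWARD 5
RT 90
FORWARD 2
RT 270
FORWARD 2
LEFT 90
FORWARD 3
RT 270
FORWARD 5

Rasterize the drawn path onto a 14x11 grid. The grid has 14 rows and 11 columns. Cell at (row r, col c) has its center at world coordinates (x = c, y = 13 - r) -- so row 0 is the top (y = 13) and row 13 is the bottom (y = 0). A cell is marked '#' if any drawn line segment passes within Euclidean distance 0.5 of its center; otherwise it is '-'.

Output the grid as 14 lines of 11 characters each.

Answer: -----------
-----------
------####-
------#--#-
------####-
------##---
------##---
------##---
-------#---
-------#---
-------#---
-----------
-----------
-----------

Derivation:
Segment 0: (7,3) -> (7,4)
Segment 1: (7,4) -> (7,9)
Segment 2: (7,9) -> (9,9)
Segment 3: (9,9) -> (9,11)
Segment 4: (9,11) -> (6,11)
Segment 5: (6,11) -> (6,6)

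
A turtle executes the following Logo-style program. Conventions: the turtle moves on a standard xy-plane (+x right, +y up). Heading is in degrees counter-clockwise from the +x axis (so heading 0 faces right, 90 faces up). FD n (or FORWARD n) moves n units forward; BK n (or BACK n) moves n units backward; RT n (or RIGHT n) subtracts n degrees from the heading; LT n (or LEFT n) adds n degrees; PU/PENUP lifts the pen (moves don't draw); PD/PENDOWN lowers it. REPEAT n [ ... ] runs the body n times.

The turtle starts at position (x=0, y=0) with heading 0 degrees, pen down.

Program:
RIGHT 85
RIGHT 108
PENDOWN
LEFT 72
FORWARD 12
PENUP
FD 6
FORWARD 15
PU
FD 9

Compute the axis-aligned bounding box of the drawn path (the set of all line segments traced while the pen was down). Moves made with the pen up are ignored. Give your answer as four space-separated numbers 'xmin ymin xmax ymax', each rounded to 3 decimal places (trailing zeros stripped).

Answer: -6.18 -10.286 0 0

Derivation:
Executing turtle program step by step:
Start: pos=(0,0), heading=0, pen down
RT 85: heading 0 -> 275
RT 108: heading 275 -> 167
PD: pen down
LT 72: heading 167 -> 239
FD 12: (0,0) -> (-6.18,-10.286) [heading=239, draw]
PU: pen up
FD 6: (-6.18,-10.286) -> (-9.271,-15.429) [heading=239, move]
FD 15: (-9.271,-15.429) -> (-16.996,-28.287) [heading=239, move]
PU: pen up
FD 9: (-16.996,-28.287) -> (-21.632,-36.001) [heading=239, move]
Final: pos=(-21.632,-36.001), heading=239, 1 segment(s) drawn

Segment endpoints: x in {-6.18, 0}, y in {-10.286, 0}
xmin=-6.18, ymin=-10.286, xmax=0, ymax=0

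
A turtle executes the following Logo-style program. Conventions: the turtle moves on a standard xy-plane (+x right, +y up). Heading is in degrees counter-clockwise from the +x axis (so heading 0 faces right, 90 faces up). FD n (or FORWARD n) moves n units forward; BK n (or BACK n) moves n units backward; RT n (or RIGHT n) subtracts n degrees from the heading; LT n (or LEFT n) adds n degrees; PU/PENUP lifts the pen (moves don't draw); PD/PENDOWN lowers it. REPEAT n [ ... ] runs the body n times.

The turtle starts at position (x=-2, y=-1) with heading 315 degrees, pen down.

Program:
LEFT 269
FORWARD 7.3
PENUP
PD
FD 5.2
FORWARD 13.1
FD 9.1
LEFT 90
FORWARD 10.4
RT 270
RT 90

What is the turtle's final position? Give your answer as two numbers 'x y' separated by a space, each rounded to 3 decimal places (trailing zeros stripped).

Answer: -19.737 -32.586

Derivation:
Executing turtle program step by step:
Start: pos=(-2,-1), heading=315, pen down
LT 269: heading 315 -> 224
FD 7.3: (-2,-1) -> (-7.251,-6.071) [heading=224, draw]
PU: pen up
PD: pen down
FD 5.2: (-7.251,-6.071) -> (-10.992,-9.683) [heading=224, draw]
FD 13.1: (-10.992,-9.683) -> (-20.415,-18.783) [heading=224, draw]
FD 9.1: (-20.415,-18.783) -> (-26.961,-25.105) [heading=224, draw]
LT 90: heading 224 -> 314
FD 10.4: (-26.961,-25.105) -> (-19.737,-32.586) [heading=314, draw]
RT 270: heading 314 -> 44
RT 90: heading 44 -> 314
Final: pos=(-19.737,-32.586), heading=314, 5 segment(s) drawn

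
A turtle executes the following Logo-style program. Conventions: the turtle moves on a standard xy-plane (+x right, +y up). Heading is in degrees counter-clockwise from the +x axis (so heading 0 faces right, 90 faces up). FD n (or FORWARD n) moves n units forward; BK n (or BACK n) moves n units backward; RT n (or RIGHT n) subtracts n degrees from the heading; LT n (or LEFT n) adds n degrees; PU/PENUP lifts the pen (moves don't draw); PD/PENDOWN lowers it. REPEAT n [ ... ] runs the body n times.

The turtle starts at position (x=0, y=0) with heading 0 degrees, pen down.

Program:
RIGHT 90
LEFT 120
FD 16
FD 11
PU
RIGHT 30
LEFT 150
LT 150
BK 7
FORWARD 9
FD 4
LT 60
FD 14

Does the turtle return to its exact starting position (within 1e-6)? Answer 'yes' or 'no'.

Answer: no

Derivation:
Executing turtle program step by step:
Start: pos=(0,0), heading=0, pen down
RT 90: heading 0 -> 270
LT 120: heading 270 -> 30
FD 16: (0,0) -> (13.856,8) [heading=30, draw]
FD 11: (13.856,8) -> (23.383,13.5) [heading=30, draw]
PU: pen up
RT 30: heading 30 -> 0
LT 150: heading 0 -> 150
LT 150: heading 150 -> 300
BK 7: (23.383,13.5) -> (19.883,19.562) [heading=300, move]
FD 9: (19.883,19.562) -> (24.383,11.768) [heading=300, move]
FD 4: (24.383,11.768) -> (26.383,8.304) [heading=300, move]
LT 60: heading 300 -> 0
FD 14: (26.383,8.304) -> (40.383,8.304) [heading=0, move]
Final: pos=(40.383,8.304), heading=0, 2 segment(s) drawn

Start position: (0, 0)
Final position: (40.383, 8.304)
Distance = 41.228; >= 1e-6 -> NOT closed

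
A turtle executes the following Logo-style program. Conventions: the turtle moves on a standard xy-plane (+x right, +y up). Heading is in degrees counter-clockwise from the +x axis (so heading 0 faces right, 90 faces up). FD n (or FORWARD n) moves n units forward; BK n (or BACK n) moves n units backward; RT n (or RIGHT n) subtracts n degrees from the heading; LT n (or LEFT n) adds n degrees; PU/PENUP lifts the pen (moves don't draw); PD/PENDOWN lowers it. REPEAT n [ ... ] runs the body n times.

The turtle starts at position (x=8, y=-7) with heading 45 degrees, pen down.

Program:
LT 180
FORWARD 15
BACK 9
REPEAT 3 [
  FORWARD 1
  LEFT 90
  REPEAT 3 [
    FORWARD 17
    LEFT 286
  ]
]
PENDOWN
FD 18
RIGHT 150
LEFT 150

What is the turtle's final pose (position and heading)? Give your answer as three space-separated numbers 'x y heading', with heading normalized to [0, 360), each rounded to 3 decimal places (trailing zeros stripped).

Executing turtle program step by step:
Start: pos=(8,-7), heading=45, pen down
LT 180: heading 45 -> 225
FD 15: (8,-7) -> (-2.607,-17.607) [heading=225, draw]
BK 9: (-2.607,-17.607) -> (3.757,-11.243) [heading=225, draw]
REPEAT 3 [
  -- iteration 1/3 --
  FD 1: (3.757,-11.243) -> (3.05,-11.95) [heading=225, draw]
  LT 90: heading 225 -> 315
  REPEAT 3 [
    -- iteration 1/3 --
    FD 17: (3.05,-11.95) -> (15.071,-23.971) [heading=315, draw]
    LT 286: heading 315 -> 241
    -- iteration 2/3 --
    FD 17: (15.071,-23.971) -> (6.829,-38.839) [heading=241, draw]
    LT 286: heading 241 -> 167
    -- iteration 3/3 --
    FD 17: (6.829,-38.839) -> (-9.735,-35.015) [heading=167, draw]
    LT 286: heading 167 -> 93
  ]
  -- iteration 2/3 --
  FD 1: (-9.735,-35.015) -> (-9.787,-34.016) [heading=93, draw]
  LT 90: heading 93 -> 183
  REPEAT 3 [
    -- iteration 1/3 --
    FD 17: (-9.787,-34.016) -> (-26.764,-34.906) [heading=183, draw]
    LT 286: heading 183 -> 109
    -- iteration 2/3 --
    FD 17: (-26.764,-34.906) -> (-32.299,-18.832) [heading=109, draw]
    LT 286: heading 109 -> 35
    -- iteration 3/3 --
    FD 17: (-32.299,-18.832) -> (-18.373,-9.081) [heading=35, draw]
    LT 286: heading 35 -> 321
  ]
  -- iteration 3/3 --
  FD 1: (-18.373,-9.081) -> (-17.596,-9.711) [heading=321, draw]
  LT 90: heading 321 -> 51
  REPEAT 3 [
    -- iteration 1/3 --
    FD 17: (-17.596,-9.711) -> (-6.898,3.501) [heading=51, draw]
    LT 286: heading 51 -> 337
    -- iteration 2/3 --
    FD 17: (-6.898,3.501) -> (8.751,-3.142) [heading=337, draw]
    LT 286: heading 337 -> 263
    -- iteration 3/3 --
    FD 17: (8.751,-3.142) -> (6.679,-20.015) [heading=263, draw]
    LT 286: heading 263 -> 189
  ]
]
PD: pen down
FD 18: (6.679,-20.015) -> (-11.099,-22.831) [heading=189, draw]
RT 150: heading 189 -> 39
LT 150: heading 39 -> 189
Final: pos=(-11.099,-22.831), heading=189, 15 segment(s) drawn

Answer: -11.099 -22.831 189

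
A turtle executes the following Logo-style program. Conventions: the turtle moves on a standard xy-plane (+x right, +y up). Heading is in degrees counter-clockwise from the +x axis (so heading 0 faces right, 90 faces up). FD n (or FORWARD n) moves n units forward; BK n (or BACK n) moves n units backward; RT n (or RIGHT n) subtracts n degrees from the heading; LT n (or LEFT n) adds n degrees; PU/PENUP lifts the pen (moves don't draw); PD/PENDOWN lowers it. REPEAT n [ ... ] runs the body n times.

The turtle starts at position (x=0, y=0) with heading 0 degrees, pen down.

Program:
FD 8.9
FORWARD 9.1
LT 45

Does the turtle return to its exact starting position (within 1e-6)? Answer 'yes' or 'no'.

Executing turtle program step by step:
Start: pos=(0,0), heading=0, pen down
FD 8.9: (0,0) -> (8.9,0) [heading=0, draw]
FD 9.1: (8.9,0) -> (18,0) [heading=0, draw]
LT 45: heading 0 -> 45
Final: pos=(18,0), heading=45, 2 segment(s) drawn

Start position: (0, 0)
Final position: (18, 0)
Distance = 18; >= 1e-6 -> NOT closed

Answer: no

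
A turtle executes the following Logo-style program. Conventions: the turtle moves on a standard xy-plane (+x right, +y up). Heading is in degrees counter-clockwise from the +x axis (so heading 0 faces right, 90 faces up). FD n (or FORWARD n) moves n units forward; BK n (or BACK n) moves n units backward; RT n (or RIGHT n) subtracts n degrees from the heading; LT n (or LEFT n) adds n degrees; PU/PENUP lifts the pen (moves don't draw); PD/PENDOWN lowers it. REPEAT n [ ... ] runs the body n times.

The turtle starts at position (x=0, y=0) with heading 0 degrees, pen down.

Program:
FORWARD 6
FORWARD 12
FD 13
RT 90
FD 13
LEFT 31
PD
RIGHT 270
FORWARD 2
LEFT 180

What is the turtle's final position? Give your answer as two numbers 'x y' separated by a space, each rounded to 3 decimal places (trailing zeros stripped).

Executing turtle program step by step:
Start: pos=(0,0), heading=0, pen down
FD 6: (0,0) -> (6,0) [heading=0, draw]
FD 12: (6,0) -> (18,0) [heading=0, draw]
FD 13: (18,0) -> (31,0) [heading=0, draw]
RT 90: heading 0 -> 270
FD 13: (31,0) -> (31,-13) [heading=270, draw]
LT 31: heading 270 -> 301
PD: pen down
RT 270: heading 301 -> 31
FD 2: (31,-13) -> (32.714,-11.97) [heading=31, draw]
LT 180: heading 31 -> 211
Final: pos=(32.714,-11.97), heading=211, 5 segment(s) drawn

Answer: 32.714 -11.97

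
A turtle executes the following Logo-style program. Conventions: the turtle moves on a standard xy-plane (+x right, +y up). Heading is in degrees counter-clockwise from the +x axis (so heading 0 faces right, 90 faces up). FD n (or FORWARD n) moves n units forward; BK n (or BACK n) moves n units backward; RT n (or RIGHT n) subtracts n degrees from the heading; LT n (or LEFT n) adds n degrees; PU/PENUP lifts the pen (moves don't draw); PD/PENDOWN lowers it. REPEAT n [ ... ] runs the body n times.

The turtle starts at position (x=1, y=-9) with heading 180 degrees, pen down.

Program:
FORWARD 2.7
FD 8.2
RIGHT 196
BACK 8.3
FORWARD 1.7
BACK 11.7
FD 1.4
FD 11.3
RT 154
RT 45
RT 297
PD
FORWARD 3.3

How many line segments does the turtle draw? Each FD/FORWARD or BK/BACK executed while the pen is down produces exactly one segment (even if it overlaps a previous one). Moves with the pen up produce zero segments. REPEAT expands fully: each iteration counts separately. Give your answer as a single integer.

Executing turtle program step by step:
Start: pos=(1,-9), heading=180, pen down
FD 2.7: (1,-9) -> (-1.7,-9) [heading=180, draw]
FD 8.2: (-1.7,-9) -> (-9.9,-9) [heading=180, draw]
RT 196: heading 180 -> 344
BK 8.3: (-9.9,-9) -> (-17.878,-6.712) [heading=344, draw]
FD 1.7: (-17.878,-6.712) -> (-16.244,-7.181) [heading=344, draw]
BK 11.7: (-16.244,-7.181) -> (-27.491,-3.956) [heading=344, draw]
FD 1.4: (-27.491,-3.956) -> (-26.145,-4.342) [heading=344, draw]
FD 11.3: (-26.145,-4.342) -> (-15.283,-7.456) [heading=344, draw]
RT 154: heading 344 -> 190
RT 45: heading 190 -> 145
RT 297: heading 145 -> 208
PD: pen down
FD 3.3: (-15.283,-7.456) -> (-18.197,-9.006) [heading=208, draw]
Final: pos=(-18.197,-9.006), heading=208, 8 segment(s) drawn
Segments drawn: 8

Answer: 8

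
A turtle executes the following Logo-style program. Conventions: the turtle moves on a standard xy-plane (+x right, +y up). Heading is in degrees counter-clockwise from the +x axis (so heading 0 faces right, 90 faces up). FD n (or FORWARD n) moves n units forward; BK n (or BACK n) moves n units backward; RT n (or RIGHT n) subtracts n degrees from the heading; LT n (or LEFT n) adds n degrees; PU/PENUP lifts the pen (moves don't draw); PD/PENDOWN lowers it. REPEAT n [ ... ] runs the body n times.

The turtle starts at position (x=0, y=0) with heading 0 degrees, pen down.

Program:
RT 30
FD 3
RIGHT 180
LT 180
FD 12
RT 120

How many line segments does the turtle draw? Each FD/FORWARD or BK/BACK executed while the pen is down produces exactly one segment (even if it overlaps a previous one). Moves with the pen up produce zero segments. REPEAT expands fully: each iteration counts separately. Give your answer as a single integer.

Answer: 2

Derivation:
Executing turtle program step by step:
Start: pos=(0,0), heading=0, pen down
RT 30: heading 0 -> 330
FD 3: (0,0) -> (2.598,-1.5) [heading=330, draw]
RT 180: heading 330 -> 150
LT 180: heading 150 -> 330
FD 12: (2.598,-1.5) -> (12.99,-7.5) [heading=330, draw]
RT 120: heading 330 -> 210
Final: pos=(12.99,-7.5), heading=210, 2 segment(s) drawn
Segments drawn: 2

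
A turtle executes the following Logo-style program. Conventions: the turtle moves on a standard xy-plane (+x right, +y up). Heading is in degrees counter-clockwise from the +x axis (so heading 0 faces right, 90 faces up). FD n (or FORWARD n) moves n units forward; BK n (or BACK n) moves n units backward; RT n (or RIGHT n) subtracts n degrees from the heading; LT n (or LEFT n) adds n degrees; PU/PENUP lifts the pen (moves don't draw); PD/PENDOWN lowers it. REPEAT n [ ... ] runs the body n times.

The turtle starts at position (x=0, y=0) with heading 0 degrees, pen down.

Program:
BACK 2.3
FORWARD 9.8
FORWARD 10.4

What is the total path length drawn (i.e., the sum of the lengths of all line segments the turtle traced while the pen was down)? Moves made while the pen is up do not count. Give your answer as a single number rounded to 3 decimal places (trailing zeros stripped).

Executing turtle program step by step:
Start: pos=(0,0), heading=0, pen down
BK 2.3: (0,0) -> (-2.3,0) [heading=0, draw]
FD 9.8: (-2.3,0) -> (7.5,0) [heading=0, draw]
FD 10.4: (7.5,0) -> (17.9,0) [heading=0, draw]
Final: pos=(17.9,0), heading=0, 3 segment(s) drawn

Segment lengths:
  seg 1: (0,0) -> (-2.3,0), length = 2.3
  seg 2: (-2.3,0) -> (7.5,0), length = 9.8
  seg 3: (7.5,0) -> (17.9,0), length = 10.4
Total = 22.5

Answer: 22.5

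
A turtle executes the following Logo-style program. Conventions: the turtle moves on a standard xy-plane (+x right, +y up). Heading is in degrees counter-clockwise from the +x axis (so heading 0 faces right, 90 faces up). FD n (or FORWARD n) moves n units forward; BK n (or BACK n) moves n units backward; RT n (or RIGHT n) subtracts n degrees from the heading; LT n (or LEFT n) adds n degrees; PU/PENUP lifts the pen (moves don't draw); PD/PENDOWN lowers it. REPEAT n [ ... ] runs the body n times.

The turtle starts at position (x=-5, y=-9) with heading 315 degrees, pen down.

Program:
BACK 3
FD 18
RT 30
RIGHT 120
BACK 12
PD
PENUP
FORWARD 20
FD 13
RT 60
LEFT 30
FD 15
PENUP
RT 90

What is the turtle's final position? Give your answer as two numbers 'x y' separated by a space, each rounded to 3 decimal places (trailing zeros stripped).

Executing turtle program step by step:
Start: pos=(-5,-9), heading=315, pen down
BK 3: (-5,-9) -> (-7.121,-6.879) [heading=315, draw]
FD 18: (-7.121,-6.879) -> (5.607,-19.607) [heading=315, draw]
RT 30: heading 315 -> 285
RT 120: heading 285 -> 165
BK 12: (5.607,-19.607) -> (17.198,-22.712) [heading=165, draw]
PD: pen down
PU: pen up
FD 20: (17.198,-22.712) -> (-2.121,-17.536) [heading=165, move]
FD 13: (-2.121,-17.536) -> (-14.678,-14.171) [heading=165, move]
RT 60: heading 165 -> 105
LT 30: heading 105 -> 135
FD 15: (-14.678,-14.171) -> (-25.284,-3.565) [heading=135, move]
PU: pen up
RT 90: heading 135 -> 45
Final: pos=(-25.284,-3.565), heading=45, 3 segment(s) drawn

Answer: -25.284 -3.565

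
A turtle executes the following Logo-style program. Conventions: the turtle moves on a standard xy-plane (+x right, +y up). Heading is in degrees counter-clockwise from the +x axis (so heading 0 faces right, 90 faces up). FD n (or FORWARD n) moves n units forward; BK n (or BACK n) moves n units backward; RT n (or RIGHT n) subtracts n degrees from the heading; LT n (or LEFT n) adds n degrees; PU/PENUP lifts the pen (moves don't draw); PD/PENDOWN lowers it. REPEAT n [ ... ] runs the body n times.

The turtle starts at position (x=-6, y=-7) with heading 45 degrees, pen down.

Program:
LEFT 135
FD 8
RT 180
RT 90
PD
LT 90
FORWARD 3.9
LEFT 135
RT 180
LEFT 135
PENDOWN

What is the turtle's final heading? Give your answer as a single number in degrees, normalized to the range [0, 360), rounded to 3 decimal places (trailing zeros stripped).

Executing turtle program step by step:
Start: pos=(-6,-7), heading=45, pen down
LT 135: heading 45 -> 180
FD 8: (-6,-7) -> (-14,-7) [heading=180, draw]
RT 180: heading 180 -> 0
RT 90: heading 0 -> 270
PD: pen down
LT 90: heading 270 -> 0
FD 3.9: (-14,-7) -> (-10.1,-7) [heading=0, draw]
LT 135: heading 0 -> 135
RT 180: heading 135 -> 315
LT 135: heading 315 -> 90
PD: pen down
Final: pos=(-10.1,-7), heading=90, 2 segment(s) drawn

Answer: 90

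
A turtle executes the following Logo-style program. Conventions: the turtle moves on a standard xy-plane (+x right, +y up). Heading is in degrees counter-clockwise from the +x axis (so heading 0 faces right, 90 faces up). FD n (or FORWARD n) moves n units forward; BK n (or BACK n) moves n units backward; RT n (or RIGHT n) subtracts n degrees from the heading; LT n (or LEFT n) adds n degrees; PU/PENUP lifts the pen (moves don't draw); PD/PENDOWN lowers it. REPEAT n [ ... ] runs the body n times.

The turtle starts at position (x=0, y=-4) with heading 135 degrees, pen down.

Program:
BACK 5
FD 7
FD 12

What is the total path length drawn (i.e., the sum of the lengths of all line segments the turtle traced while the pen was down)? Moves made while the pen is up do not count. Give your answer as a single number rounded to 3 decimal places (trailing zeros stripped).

Executing turtle program step by step:
Start: pos=(0,-4), heading=135, pen down
BK 5: (0,-4) -> (3.536,-7.536) [heading=135, draw]
FD 7: (3.536,-7.536) -> (-1.414,-2.586) [heading=135, draw]
FD 12: (-1.414,-2.586) -> (-9.899,5.899) [heading=135, draw]
Final: pos=(-9.899,5.899), heading=135, 3 segment(s) drawn

Segment lengths:
  seg 1: (0,-4) -> (3.536,-7.536), length = 5
  seg 2: (3.536,-7.536) -> (-1.414,-2.586), length = 7
  seg 3: (-1.414,-2.586) -> (-9.899,5.899), length = 12
Total = 24

Answer: 24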